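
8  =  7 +1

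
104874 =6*17479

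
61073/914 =61073/914 = 66.82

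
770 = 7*110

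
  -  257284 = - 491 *524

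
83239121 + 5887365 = 89126486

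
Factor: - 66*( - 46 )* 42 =2^3* 3^2*7^1*11^1*23^1 = 127512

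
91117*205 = 18678985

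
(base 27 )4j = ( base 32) 3V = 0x7f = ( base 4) 1333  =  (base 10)127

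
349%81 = 25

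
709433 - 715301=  - 5868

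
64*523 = 33472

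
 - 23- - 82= 59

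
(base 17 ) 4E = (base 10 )82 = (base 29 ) 2O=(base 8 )122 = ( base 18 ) 4a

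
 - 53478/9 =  - 5942 = - 5942.00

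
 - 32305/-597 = 54  +  67/597 = 54.11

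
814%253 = 55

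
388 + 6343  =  6731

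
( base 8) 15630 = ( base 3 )100200122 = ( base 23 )D83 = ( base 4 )1232120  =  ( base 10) 7064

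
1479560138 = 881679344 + 597880794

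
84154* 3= 252462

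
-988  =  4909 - 5897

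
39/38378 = 39/38378= 0.00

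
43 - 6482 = -6439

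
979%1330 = 979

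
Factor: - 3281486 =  - 2^1*13^1*126211^1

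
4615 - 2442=2173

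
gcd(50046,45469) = 1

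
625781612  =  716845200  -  91063588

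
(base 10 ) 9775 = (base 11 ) 7387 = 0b10011000101111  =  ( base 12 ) 57A7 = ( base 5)303100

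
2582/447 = 5+ 347/447 = 5.78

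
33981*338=11485578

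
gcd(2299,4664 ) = 11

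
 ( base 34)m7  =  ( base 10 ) 755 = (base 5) 11010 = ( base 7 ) 2126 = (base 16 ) 2f3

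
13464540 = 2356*5715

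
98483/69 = 98483/69  =  1427.29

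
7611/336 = 2537/112 = 22.65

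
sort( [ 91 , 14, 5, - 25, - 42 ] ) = [ - 42 , - 25,5, 14, 91]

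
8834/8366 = 1 + 234/4183=1.06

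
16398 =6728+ 9670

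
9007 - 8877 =130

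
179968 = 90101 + 89867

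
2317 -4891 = -2574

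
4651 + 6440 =11091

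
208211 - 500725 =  - 292514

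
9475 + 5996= 15471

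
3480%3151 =329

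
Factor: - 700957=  - 107^1 * 6551^1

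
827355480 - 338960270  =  488395210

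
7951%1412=891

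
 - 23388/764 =-31 + 74/191 = -30.61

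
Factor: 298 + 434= 2^2*3^1*61^1   =  732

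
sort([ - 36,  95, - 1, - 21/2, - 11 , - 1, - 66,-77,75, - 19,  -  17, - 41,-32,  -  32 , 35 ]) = [-77 , - 66, - 41, - 36, - 32, - 32, - 19 ,- 17,-11 , - 21/2, - 1, - 1,  35, 75,95]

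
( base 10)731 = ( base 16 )2DB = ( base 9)1002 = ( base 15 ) 33B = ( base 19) 209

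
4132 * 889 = 3673348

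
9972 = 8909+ 1063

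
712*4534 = 3228208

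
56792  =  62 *916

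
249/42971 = 249/42971= 0.01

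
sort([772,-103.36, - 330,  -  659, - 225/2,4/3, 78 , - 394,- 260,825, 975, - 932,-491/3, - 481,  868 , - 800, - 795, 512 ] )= [ - 932, - 800, - 795, - 659, - 481,- 394,-330 ,-260,  -  491/3,  -  225/2, - 103.36 , 4/3,78, 512,  772 , 825, 868, 975] 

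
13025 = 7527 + 5498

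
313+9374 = 9687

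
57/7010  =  57/7010 = 0.01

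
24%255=24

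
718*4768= 3423424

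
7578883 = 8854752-1275869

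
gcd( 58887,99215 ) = 1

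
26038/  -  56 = - 13019/28 = - 464.96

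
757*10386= 7862202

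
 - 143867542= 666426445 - 810293987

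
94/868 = 47/434 = 0.11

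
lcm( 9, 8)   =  72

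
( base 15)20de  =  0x1B2F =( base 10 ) 6959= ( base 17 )1716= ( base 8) 15457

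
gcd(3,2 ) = 1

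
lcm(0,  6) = 0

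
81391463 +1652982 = 83044445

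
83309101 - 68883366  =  14425735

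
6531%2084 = 279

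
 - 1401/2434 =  - 1  +  1033/2434 = -0.58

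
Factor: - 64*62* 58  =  -2^8*29^1*31^1 =- 230144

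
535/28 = 19 + 3/28 = 19.11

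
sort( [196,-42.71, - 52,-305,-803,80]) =[ - 803, - 305,-52, - 42.71, 80, 196 ] 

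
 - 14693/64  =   - 14693/64 = - 229.58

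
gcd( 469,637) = 7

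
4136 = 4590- 454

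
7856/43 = 7856/43 =182.70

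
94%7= 3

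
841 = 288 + 553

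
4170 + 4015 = 8185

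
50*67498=3374900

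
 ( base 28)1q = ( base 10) 54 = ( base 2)110110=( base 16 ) 36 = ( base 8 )66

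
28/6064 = 7/1516 = 0.00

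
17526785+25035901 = 42562686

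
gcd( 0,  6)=6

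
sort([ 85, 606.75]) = [ 85, 606.75 ] 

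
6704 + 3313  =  10017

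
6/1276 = 3/638 = 0.00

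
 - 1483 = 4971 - 6454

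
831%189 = 75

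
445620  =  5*89124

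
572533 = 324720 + 247813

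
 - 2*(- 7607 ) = 15214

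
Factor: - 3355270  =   - 2^1*5^1*335527^1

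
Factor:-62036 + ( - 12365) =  - 74401 = -47^1 * 1583^1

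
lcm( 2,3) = 6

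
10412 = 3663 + 6749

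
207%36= 27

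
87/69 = 29/23 = 1.26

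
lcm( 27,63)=189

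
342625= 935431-592806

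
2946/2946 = 1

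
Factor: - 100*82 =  - 8200= - 2^3*5^2*41^1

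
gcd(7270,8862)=2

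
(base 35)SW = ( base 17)389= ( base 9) 1344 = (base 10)1012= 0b1111110100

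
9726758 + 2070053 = 11796811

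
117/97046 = 117/97046 = 0.00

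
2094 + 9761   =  11855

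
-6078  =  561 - 6639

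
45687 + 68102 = 113789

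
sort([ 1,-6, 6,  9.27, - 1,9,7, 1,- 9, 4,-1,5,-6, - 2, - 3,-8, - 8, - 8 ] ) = [ - 9  , -8, - 8, - 8,  -  6, - 6, - 3,  -  2, - 1,  -  1,1,1, 4,5,6, 7,9, 9.27] 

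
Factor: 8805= 3^1*5^1*587^1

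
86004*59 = 5074236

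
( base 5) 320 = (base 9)104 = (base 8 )125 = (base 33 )2J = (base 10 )85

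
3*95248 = 285744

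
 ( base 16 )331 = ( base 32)ph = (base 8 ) 1461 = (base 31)qb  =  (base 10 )817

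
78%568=78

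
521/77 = 6+59/77 = 6.77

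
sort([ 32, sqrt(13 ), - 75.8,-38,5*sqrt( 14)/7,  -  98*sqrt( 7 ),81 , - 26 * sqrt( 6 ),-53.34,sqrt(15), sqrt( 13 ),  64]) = [ - 98  *sqrt( 7), - 75.8, - 26*sqrt( 6),-53.34, - 38,  5* sqrt( 14 )/7 , sqrt( 13 ),sqrt( 13 ),  sqrt( 15 ),32,64,  81] 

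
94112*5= 470560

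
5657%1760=377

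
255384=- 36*(-7094 ) 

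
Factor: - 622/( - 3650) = 311/1825 = 5^( - 2)*73^(  -  1)*311^1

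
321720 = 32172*10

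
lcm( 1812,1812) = 1812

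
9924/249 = 3308/83 = 39.86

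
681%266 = 149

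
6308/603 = 6308/603= 10.46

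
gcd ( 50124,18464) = 4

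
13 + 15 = 28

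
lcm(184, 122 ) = 11224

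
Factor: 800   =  2^5*5^2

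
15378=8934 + 6444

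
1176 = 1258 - 82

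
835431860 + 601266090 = 1436697950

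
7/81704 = 1/11672 = 0.00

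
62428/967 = 62428/967=64.56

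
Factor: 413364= 2^2*3^1*7^2*19^1*37^1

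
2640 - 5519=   -  2879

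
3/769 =3/769 = 0.00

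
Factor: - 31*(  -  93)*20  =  2^2*3^1*5^1*31^2 = 57660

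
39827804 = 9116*4369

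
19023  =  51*373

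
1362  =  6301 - 4939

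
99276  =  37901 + 61375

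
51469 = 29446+22023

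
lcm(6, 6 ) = 6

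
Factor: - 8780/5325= -1756/1065 = -2^2* 3^ ( - 1 )*5^ ( - 1)*71^( - 1) * 439^1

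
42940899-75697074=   -  32756175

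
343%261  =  82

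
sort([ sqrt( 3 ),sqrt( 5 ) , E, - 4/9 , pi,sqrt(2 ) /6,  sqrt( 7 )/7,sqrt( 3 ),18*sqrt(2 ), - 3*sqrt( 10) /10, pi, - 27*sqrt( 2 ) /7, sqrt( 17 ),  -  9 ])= [ - 9, - 27*sqrt(2) /7, - 3*sqrt( 10 )/10,-4/9 , sqrt( 2)/6, sqrt( 7) /7, sqrt( 3), sqrt( 3), sqrt( 5), E,pi,pi , sqrt(17 ), 18*sqrt(2 )]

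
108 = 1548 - 1440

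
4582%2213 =156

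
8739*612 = 5348268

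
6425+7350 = 13775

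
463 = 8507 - 8044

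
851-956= - 105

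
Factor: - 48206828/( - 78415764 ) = 12051707/19603941  =  3^( -1)*7^( - 1)*17^(-1 )* 89^( - 1)*617^(- 1)*3169^1*3803^1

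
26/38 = 13/19 = 0.68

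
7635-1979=5656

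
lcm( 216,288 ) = 864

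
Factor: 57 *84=4788=2^2*3^2 * 7^1*19^1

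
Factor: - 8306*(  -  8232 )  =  68374992 = 2^4*3^1*7^3*4153^1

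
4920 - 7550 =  - 2630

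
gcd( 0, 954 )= 954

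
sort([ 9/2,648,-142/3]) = [  -  142/3, 9/2,648] 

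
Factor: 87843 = 3^1*7^1*47^1* 89^1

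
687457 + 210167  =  897624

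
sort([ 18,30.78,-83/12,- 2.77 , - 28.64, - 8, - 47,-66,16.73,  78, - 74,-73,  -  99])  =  [ - 99, - 74, - 73 , - 66, - 47, - 28.64, - 8,  -  83/12 , - 2.77, 16.73 , 18, 30.78,  78 ]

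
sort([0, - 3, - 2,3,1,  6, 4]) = [ - 3, - 2,0, 1,  3, 4,6]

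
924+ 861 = 1785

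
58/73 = 58/73 = 0.79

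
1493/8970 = 1493/8970= 0.17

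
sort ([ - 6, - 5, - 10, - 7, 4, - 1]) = [ - 10  , - 7, - 6, - 5, - 1, 4 ] 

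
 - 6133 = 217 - 6350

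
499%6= 1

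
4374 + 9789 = 14163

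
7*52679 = 368753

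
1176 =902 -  - 274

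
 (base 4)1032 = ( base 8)116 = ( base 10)78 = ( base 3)2220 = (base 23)39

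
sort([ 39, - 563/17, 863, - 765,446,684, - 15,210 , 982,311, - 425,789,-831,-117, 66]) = [ - 831, - 765, - 425,-117, - 563/17, - 15, 39 , 66,210,311,446 , 684, 789,863,982 ] 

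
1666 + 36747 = 38413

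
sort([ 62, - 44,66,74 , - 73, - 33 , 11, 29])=[ - 73, - 44 , -33, 11, 29,62, 66, 74]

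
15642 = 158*99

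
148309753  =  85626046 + 62683707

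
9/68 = 9/68 = 0.13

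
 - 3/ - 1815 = 1/605 = 0.00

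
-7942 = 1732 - 9674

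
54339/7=54339/7 = 7762.71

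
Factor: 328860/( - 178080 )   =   - 783/424 = -2^( - 3)*3^3 * 29^1 * 53^( - 1)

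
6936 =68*102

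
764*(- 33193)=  - 25359452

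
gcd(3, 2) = 1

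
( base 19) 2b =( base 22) 25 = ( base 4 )301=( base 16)31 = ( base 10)49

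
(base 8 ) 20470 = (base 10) 8504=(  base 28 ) ANK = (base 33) 7QN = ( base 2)10000100111000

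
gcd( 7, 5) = 1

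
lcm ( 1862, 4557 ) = 173166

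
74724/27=2767 + 5/9=2767.56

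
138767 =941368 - 802601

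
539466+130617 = 670083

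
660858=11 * 60078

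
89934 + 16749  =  106683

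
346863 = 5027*69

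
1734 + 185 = 1919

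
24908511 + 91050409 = 115958920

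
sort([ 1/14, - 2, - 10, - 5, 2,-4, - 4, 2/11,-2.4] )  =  [ - 10, - 5, - 4 , - 4,-2.4,  -  2 , 1/14, 2/11,  2]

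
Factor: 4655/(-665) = - 7^1 = -7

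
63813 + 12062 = 75875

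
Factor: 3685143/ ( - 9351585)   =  -3^( - 2)*5^( - 1)  *  7^2*11^1*43^1*1307^( - 1) = - 23177/58815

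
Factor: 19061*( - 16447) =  - 313496267 =- 7^2*389^1*16447^1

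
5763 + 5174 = 10937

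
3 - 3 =0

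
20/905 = 4/181 =0.02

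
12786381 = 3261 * 3921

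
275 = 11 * 25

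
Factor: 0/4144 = 0^1 = 0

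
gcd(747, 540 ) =9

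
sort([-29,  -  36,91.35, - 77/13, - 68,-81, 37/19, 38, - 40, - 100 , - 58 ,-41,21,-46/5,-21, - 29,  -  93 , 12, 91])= [ - 100,  -  93,- 81,-68, -58 ,-41 , -40, - 36, - 29, - 29, - 21, - 46/5,- 77/13,37/19, 12,21, 38  ,  91, 91.35 ] 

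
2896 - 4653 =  - 1757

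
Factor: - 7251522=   -  2^1*3^1*349^1*3463^1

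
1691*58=98078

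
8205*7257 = 59543685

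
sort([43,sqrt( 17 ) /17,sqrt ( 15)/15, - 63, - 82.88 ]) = [ - 82.88,  -  63, sqrt(17)/17, sqrt( 15 )/15, 43] 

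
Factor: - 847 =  - 7^1*11^2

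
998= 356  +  642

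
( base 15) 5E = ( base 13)6b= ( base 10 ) 89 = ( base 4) 1121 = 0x59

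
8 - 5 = 3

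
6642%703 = 315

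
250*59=14750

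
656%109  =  2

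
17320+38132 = 55452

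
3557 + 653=4210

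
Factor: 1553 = 1553^1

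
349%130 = 89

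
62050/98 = 633+8/49 =633.16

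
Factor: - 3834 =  - 2^1*3^3*71^1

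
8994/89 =101 +5/89= 101.06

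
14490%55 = 25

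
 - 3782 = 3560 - 7342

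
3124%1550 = 24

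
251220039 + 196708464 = 447928503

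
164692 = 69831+94861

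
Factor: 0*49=0= 0^1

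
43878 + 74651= 118529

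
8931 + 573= 9504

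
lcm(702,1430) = 38610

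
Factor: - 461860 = - 2^2*5^1*7^1 * 3299^1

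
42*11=462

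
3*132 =396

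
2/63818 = 1/31909 = 0.00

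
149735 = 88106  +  61629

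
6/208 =3/104 =0.03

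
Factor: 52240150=2^1*5^2 *17^1 * 41^1*1499^1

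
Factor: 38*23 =874 = 2^1*19^1*23^1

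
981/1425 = 327/475 =0.69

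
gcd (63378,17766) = 126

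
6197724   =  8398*738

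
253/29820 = 253/29820 = 0.01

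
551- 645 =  - 94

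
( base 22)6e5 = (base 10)3217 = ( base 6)22521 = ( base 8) 6221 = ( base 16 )C91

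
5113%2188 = 737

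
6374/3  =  6374/3=   2124.67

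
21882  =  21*1042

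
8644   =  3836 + 4808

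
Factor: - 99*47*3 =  - 13959 = - 3^3*11^1 *47^1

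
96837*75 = 7262775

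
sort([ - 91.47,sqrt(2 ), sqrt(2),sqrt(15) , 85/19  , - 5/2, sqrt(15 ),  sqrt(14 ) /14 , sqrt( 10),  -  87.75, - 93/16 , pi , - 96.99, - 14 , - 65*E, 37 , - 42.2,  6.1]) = [  -  65 * E , - 96.99, - 91.47, - 87.75,-42.2 , - 14, - 93/16 , - 5/2 , sqrt( 14)/14,sqrt(2),sqrt(2),pi,sqrt(10), sqrt( 15),sqrt(15),85/19 , 6.1 , 37] 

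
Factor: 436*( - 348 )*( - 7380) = 2^6*3^3*5^1*29^1 * 41^1*109^1 = 1119752640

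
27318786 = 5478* 4987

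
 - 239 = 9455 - 9694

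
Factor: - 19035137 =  - 11^1*83^1 * 20849^1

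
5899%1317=631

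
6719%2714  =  1291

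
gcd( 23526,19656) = 18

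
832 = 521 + 311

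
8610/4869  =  2870/1623=1.77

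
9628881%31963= 8018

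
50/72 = 25/36 = 0.69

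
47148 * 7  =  330036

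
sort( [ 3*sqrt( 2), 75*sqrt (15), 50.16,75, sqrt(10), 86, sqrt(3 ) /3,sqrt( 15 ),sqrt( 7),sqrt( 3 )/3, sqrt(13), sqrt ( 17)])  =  [sqrt( 3) /3,  sqrt( 3) /3,sqrt(7), sqrt( 10),sqrt(13 ),sqrt(15), sqrt( 17), 3*sqrt(2),50.16, 75,  86,75*sqrt(15)] 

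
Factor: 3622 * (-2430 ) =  - 8801460 = - 2^2*  3^5*5^1  *1811^1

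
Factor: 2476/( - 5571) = -4/9 = - 2^2*3^(-2 )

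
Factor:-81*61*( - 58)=2^1*3^4*29^1*61^1=   286578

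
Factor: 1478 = 2^1*739^1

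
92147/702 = 92147/702= 131.26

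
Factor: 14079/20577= 13^1*19^ ( - 1 )=13/19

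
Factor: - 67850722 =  - 2^1*33925361^1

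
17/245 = 17/245 = 0.07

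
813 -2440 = -1627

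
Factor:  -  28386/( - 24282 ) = 71^ (-1 )* 83^1 = 83/71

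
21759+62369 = 84128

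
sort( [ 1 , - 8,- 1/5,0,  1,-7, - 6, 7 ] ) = [- 8, - 7 , - 6, - 1/5,0, 1,1, 7 ] 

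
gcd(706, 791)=1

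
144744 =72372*2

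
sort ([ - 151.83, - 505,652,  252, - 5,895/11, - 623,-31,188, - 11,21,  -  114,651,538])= [ - 623, - 505,-151.83,  -  114, - 31 , - 11,-5,21,  895/11,188,252,538, 651,652] 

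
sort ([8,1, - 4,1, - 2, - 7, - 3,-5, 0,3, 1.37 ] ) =[ - 7 , - 5, -4,-3, - 2,0,1,1,1.37,3, 8] 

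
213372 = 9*23708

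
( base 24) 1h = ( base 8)51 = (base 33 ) 18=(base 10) 41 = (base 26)1F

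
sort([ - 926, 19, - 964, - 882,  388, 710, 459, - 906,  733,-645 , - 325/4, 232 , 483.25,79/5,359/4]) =[ - 964,-926,-906 , - 882, - 645, - 325/4, 79/5,19 , 359/4, 232,388 , 459,483.25, 710,733] 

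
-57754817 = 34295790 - 92050607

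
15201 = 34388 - 19187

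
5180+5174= 10354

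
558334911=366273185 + 192061726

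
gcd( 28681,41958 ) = 1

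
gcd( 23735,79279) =1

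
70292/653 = 70292/653 = 107.64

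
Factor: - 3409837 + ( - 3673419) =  - 2^3*109^1*8123^1 = - 7083256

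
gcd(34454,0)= 34454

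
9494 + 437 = 9931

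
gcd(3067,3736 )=1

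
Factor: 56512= 2^6*883^1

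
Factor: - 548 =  -2^2*137^1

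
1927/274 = 1927/274 = 7.03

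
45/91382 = 45/91382 = 0.00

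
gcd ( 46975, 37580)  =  9395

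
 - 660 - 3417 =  - 4077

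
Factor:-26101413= -3^3*13^1*74363^1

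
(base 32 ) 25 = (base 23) 30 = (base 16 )45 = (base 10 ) 69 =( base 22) 33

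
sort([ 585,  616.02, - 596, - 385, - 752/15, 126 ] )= [ - 596, - 385 , - 752/15,126, 585,616.02 ] 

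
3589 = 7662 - 4073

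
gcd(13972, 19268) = 4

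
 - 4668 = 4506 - 9174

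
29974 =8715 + 21259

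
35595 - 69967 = - 34372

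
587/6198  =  587/6198 =0.09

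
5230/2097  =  5230/2097 = 2.49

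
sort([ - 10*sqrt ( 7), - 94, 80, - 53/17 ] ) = [ - 94,  -  10*sqrt( 7),-53/17, 80]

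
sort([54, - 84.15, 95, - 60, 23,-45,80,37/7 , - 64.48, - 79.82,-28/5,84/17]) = [ - 84.15, - 79.82, - 64.48, -60, - 45, - 28/5, 84/17, 37/7, 23,54,80,95] 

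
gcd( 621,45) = 9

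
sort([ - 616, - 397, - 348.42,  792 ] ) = [ - 616,-397, - 348.42  ,  792] 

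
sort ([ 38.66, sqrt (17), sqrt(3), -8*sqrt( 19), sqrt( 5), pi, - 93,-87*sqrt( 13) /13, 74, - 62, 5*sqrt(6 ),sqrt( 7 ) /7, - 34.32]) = [- 93 , - 62, - 8*sqrt( 19 ), -34.32,-87*sqrt(13)/13,sqrt( 7)/7,sqrt(3 ), sqrt( 5),pi,sqrt (17 ),5*sqrt( 6), 38.66, 74 ]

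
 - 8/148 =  - 2/37=- 0.05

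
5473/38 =144+1/38 =144.03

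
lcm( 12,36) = 36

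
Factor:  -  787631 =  - 13^1*43^1*1409^1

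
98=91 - -7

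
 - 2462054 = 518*( - 4753)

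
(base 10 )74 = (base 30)2E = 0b1001010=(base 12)62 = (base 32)2A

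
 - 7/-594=7/594 = 0.01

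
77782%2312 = 1486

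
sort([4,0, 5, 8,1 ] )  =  [0, 1, 4, 5, 8]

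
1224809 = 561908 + 662901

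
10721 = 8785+1936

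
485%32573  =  485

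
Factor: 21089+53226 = 74315 = 5^1 *89^1 * 167^1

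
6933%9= 3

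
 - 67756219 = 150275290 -218031509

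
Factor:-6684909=-3^1*7^1*11^1*43^1*673^1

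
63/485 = 63/485 = 0.13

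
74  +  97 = 171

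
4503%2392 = 2111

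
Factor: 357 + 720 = 1077 = 3^1*359^1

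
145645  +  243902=389547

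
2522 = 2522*1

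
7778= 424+7354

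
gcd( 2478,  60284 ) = 14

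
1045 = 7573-6528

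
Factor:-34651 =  - 34651^1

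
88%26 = 10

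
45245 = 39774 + 5471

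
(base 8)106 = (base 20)3A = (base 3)2121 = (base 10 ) 70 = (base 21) 37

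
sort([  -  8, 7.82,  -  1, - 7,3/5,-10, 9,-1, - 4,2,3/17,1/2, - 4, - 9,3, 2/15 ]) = [ - 10,- 9,  -  8,  -  7, -4, - 4, - 1, - 1, 2/15, 3/17, 1/2, 3/5,2 , 3, 7.82, 9]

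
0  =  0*93982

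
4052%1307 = 131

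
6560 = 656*10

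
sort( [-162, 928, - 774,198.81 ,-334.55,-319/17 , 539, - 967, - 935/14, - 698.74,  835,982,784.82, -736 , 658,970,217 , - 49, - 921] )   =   [-967, - 921, -774, - 736, - 698.74,  -  334.55, - 162,-935/14, - 49,  -  319/17,198.81,217, 539, 658 , 784.82,835, 928,970,982]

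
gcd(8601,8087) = 1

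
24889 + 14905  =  39794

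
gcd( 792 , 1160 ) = 8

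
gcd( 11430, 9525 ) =1905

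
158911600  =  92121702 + 66789898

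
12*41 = 492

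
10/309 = 10/309 = 0.03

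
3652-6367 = - 2715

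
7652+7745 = 15397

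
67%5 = 2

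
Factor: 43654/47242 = 73^1*79^(-1 )=73/79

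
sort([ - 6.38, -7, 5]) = [- 7, - 6.38,5]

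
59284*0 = 0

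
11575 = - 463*(  -  25 )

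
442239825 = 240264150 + 201975675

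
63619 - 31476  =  32143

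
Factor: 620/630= 62/63 = 2^1*3^ ( - 2)*7^ ( - 1 )*31^1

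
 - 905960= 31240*( - 29 ) 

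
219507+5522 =225029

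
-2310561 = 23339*(-99)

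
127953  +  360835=488788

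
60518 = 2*30259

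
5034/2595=1 + 813/865 = 1.94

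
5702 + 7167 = 12869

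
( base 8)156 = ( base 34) 38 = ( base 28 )3q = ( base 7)215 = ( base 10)110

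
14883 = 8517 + 6366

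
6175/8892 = 25/36 = 0.69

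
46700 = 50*934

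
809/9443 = 809/9443=0.09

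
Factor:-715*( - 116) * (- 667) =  - 55320980 = - 2^2 * 5^1 * 11^1 *13^1 *23^1*29^2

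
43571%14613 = 14345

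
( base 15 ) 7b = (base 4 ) 1310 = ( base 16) 74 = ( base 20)5g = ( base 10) 116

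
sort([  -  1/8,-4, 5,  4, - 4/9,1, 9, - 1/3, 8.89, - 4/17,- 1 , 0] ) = [ - 4, - 1,-4/9, - 1/3,  -  4/17, - 1/8,0, 1, 4, 5,8.89, 9]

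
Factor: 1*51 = 3^1*17^1= 51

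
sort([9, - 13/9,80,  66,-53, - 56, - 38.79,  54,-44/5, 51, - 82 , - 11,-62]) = [- 82,-62, - 56, -53, - 38.79, - 11,-44/5, - 13/9, 9,51,54,66,80]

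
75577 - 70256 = 5321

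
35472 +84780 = 120252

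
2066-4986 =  - 2920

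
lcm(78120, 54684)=546840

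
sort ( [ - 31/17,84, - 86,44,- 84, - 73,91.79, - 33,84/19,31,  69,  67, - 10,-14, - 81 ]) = [-86, - 84, - 81, - 73, - 33, - 14, - 10, - 31/17,84/19,31 , 44,67,69, 84,91.79 ]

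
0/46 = 0 = 0.00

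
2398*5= 11990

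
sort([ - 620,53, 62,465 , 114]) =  [ - 620, 53, 62, 114, 465 ]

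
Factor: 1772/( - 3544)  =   - 1/2 = - 2^( - 1)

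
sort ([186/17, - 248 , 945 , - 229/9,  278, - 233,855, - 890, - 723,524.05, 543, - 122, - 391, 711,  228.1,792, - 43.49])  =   [ - 890 , - 723,  -  391 ,- 248,  -  233,  -  122 ,-43.49,  -  229/9,186/17 , 228.1, 278,524.05,543, 711,792,855, 945]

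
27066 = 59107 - 32041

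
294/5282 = 147/2641= 0.06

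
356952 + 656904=1013856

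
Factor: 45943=45943^1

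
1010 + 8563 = 9573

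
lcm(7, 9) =63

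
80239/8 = 80239/8 = 10029.88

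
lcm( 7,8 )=56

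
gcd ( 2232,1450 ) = 2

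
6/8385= 2/2795  =  0.00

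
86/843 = 86/843 = 0.10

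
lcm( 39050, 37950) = 2694450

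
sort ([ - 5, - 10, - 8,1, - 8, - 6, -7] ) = [-10, - 8, - 8, - 7, - 6, - 5,1]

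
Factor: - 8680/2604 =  - 10/3=- 2^1 *3^( - 1)*5^1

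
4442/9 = 4442/9=493.56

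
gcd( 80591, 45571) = 1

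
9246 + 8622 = 17868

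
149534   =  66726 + 82808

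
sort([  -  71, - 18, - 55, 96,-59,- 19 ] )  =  [ - 71, - 59, - 55,-19, - 18, 96 ] 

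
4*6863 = 27452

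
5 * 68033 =340165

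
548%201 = 146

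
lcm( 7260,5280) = 58080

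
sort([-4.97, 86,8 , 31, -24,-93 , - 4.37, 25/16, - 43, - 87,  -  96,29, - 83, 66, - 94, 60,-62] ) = [ - 96, - 94, - 93,-87, - 83, - 62, - 43,  -  24 , - 4.97,-4.37, 25/16, 8, 29, 31, 60,66, 86] 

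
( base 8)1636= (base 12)652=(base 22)1k2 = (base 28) 152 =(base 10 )926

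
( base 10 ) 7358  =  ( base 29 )8LL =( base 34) 6CE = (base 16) 1CBE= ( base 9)11075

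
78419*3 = 235257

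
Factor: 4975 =5^2*199^1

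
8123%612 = 167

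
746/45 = 746/45= 16.58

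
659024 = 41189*16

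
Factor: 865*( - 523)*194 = -87764630 = - 2^1 * 5^1*97^1*173^1*523^1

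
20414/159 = 20414/159 = 128.39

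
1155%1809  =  1155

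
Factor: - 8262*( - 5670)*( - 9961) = -466628423940 = - 2^2*3^9*5^1*7^2*17^1* 1423^1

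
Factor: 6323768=2^3*11^1*  71861^1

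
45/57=15/19 = 0.79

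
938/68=13 + 27/34 = 13.79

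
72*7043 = 507096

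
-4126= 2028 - 6154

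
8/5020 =2/1255 = 0.00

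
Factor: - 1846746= - 2^1*3^3*11^1*3109^1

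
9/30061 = 9/30061=0.00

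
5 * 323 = 1615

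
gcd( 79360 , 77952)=128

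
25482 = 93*274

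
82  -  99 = - 17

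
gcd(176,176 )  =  176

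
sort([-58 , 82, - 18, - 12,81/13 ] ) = [ - 58, - 18,-12,81/13, 82] 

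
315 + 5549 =5864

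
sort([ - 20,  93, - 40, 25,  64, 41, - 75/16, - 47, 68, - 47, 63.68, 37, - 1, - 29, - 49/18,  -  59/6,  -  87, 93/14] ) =[  -  87,-47, -47, - 40,-29,  -  20, - 59/6 ,-75/16 , - 49/18,  -  1,93/14,25,37,41,63.68,64, 68 , 93]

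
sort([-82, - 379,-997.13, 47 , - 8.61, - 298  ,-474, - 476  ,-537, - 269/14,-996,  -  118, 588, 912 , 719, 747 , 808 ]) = [ - 997.13,-996, - 537, - 476, - 474, - 379 ,-298, - 118,  -  82, - 269/14, - 8.61, 47,588, 719,747, 808,  912 ] 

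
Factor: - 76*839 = -63764 = - 2^2*19^1 * 839^1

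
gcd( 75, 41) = 1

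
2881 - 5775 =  - 2894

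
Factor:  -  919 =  - 919^1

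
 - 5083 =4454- 9537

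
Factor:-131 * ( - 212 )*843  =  23411796 = 2^2*3^1*53^1*131^1*281^1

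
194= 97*2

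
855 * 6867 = 5871285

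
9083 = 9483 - 400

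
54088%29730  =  24358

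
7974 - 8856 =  - 882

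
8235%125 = 110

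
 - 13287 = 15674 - 28961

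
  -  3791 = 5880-9671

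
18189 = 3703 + 14486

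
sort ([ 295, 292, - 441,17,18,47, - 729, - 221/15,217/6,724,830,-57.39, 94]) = [ - 729, - 441,-57.39,-221/15,17, 18,217/6,47 , 94,292, 295 , 724,830]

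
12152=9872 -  - 2280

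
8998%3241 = 2516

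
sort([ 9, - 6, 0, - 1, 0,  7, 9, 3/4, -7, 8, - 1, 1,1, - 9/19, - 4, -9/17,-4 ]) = [-7, - 6, - 4 ,  -  4, - 1, - 1,  -  9/17, - 9/19, 0,0, 3/4, 1, 1,7,8,9, 9]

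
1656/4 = 414  =  414.00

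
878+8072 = 8950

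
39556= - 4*( - 9889)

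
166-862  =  -696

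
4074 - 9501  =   - 5427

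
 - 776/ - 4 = 194+0/1 = 194.00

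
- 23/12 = -2 +1/12 = - 1.92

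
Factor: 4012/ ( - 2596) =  - 11^( - 1)*17^1 = - 17/11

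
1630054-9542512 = - 7912458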